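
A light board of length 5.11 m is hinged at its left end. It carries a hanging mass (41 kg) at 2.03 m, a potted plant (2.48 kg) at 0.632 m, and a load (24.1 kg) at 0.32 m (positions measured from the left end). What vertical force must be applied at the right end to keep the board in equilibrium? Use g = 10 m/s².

F ≈ 181 N

Taking torques about the left end:
Hanging mass: 41 × 10 = 410 N down at 2.03 m → arm 2.03 m, τ = 410 × 2.03 = 832.3 N·m clockwise.
Potted plant: 2.48 × 10 = 24.8 N down at 0.632 m → arm 0.632 m, τ = 24.8 × 0.632 = 15.67 N·m clockwise.
Load: 24.1 × 10 = 241 N down at 0.32 m → arm 0.32 m, τ = 241 × 0.32 = 77.12 N·m clockwise.
Net moment of the loads = 925.1 N·m clockwise.
The upward force F acts at the right end, arm 5.11 m, giving F × 5.11 counterclockwise.
For rotational equilibrium, F × 5.11 = 925.1, so F = 925.1 / 5.11 = 181 N.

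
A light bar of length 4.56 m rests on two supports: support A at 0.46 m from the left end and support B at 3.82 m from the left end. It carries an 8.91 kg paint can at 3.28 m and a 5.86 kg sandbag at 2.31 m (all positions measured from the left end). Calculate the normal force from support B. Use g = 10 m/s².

R_B ≈ 107 N

Choose support A as the axis so its reaction then has zero moment arm.
Paint can: 8.91 × 10 = 89.1 N down at 3.28 m → arm 2.82 m, τ = 89.1 × 2.82 = 251.3 N·m clockwise.
Sandbag: 5.86 × 10 = 58.6 N down at 2.31 m → arm 1.85 m, τ = 58.6 × 1.85 = 108.4 N·m clockwise.
Net load moment about support A = 359.7 N·m clockwise.
Reaction R at support B is upward at 3.82 m, arm 3.36 m → moment R × 3.36 counterclockwise.
Balancing moments: R × 3.36 = 359.7, giving R = 107 N.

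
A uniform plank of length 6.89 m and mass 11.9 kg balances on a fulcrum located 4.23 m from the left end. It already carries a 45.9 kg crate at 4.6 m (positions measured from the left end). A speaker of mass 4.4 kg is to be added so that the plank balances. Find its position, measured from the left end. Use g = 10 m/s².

x ≈ 2.49 m from the left end

Take moments about the fulcrum (at 4.23 m from the left end).
Beam weight: 11.9 × 10 = 119 N down at 3.445 m → arm 0.785 m, τ = 119 × 0.785 = 93.42 N·m counterclockwise.
Crate: 45.9 × 10 = 459 N down at 4.6 m → arm 0.37 m, τ = 459 × 0.37 = 169.8 N·m clockwise.
Net moment of existing loads = 76.38 N·m clockwise.
The speaker weighs 4.4 × 10 = 44 N and must supply an equal counterclockwise moment, so its lever arm about the fulcrum is 76.38 / 44 = 1.74 m.
That puts it at 4.23 − 1.74 = 2.49 m from the left end.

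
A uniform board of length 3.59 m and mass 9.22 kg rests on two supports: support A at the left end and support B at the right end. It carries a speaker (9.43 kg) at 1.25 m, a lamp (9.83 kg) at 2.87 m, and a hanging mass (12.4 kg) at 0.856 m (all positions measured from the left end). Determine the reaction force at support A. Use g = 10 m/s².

R_A ≈ 222 N

Taking torques about support B:
Beam weight: 9.22 × 10 = 92.2 N down at 1.795 m → arm 1.795 m, τ = 92.2 × 1.795 = 165.5 N·m counterclockwise.
Speaker: 9.43 × 10 = 94.3 N down at 1.25 m → arm 2.34 m, τ = 94.3 × 2.34 = 220.7 N·m counterclockwise.
Lamp: 9.83 × 10 = 98.3 N down at 2.87 m → arm 0.72 m, τ = 98.3 × 0.72 = 70.78 N·m counterclockwise.
Hanging mass: 12.4 × 10 = 124 N down at 0.856 m → arm 2.734 m, τ = 124 × 2.734 = 339 N·m counterclockwise.
Net load moment about support B = 796 N·m counterclockwise.
Reaction R at support A is upward at 0 m, arm 3.59 m → moment R × 3.59 clockwise.
For rotational equilibrium, R × 3.59 = 796, so R = 222 N.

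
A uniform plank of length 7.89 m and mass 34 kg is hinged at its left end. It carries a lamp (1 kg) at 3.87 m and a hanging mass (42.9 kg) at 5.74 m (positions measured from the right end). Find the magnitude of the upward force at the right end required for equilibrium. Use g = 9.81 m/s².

About the left end:
Beam weight: 34 × 9.81 = 333.5 N down at 3.945 m → arm 3.945 m, τ = 333.5 × 3.945 = 1316 N·m clockwise.
Lamp: 1 × 9.81 = 9.81 N down at 3.87 m → arm 4.02 m, τ = 9.81 × 4.02 = 39.44 N·m clockwise.
Hanging mass: 42.9 × 9.81 = 420.8 N down at 5.74 m → arm 2.15 m, τ = 420.8 × 2.15 = 904.7 N·m clockwise.
Net moment of the loads = 2260 N·m clockwise.
The upward force F acts at the right end, arm 7.89 m, giving F × 7.89 counterclockwise.
Στ = 0 ⇒ F × 7.89 = 2260 ⇒ F = 2260 / 7.89 = 286 N.

F ≈ 286 N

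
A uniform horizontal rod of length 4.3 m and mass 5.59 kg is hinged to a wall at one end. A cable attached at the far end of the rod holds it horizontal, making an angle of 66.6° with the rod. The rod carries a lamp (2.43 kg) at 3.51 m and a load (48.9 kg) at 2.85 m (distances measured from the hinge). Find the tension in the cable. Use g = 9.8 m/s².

T ≈ 397 N

Taking torques about the hinge:
Beam weight: 5.59 × 9.8 = 54.78 N down at 2.15 m → arm 2.15 m, τ = 54.78 × 2.15 = 117.8 N·m clockwise.
Lamp: 2.43 × 9.8 = 23.81 N down at 3.51 m → arm 3.51 m, τ = 23.81 × 3.51 = 83.57 N·m clockwise.
Load: 48.9 × 9.8 = 479.2 N down at 2.85 m → arm 2.85 m, τ = 479.2 × 2.85 = 1366 N·m clockwise.
Total clockwise load moment = 1567 N·m.
The cable tension T acts at 4.3 m; only its component perpendicular to the rod, T sinθ, produces torque. sin 66.6° = 0.9178.
Setting net torque to zero: T × 4.3 × 0.9178 = 1567 → T = 1567 / 3.947 = 397 N.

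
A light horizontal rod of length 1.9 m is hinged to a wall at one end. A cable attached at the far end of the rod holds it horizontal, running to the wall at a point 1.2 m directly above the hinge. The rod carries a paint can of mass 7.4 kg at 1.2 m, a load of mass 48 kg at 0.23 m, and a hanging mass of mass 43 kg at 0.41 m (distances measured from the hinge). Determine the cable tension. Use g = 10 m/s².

Taking torques about the hinge:
Paint can: 7.4 × 10 = 74 N down at 1.2 m → arm 1.2 m, τ = 74 × 1.2 = 88.8 N·m clockwise.
Load: 48 × 10 = 480 N down at 0.23 m → arm 0.23 m, τ = 480 × 0.23 = 110.4 N·m clockwise.
Hanging mass: 43 × 10 = 430 N down at 0.41 m → arm 0.41 m, τ = 430 × 0.41 = 176.3 N·m clockwise.
Total clockwise load moment = 375.5 N·m.
The cable tension T acts at 1.9 m; only its component perpendicular to the rod, T sinθ, produces torque. sinθ = h/√(h²+d²) = 1.2/√(1.2²+1.9²) = 0.534.
Setting net torque to zero: T × 1.9 × 0.534 = 375.5 → T = 375.5 / 1.015 = 370 N.

T ≈ 370 N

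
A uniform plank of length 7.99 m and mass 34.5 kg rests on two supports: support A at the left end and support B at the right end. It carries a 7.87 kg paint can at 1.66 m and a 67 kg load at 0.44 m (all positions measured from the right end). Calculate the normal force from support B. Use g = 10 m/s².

R_B ≈ 868 N

Take moments about support A.
Beam weight: 34.5 × 10 = 345 N down at 3.995 m → arm 3.995 m, τ = 345 × 3.995 = 1378 N·m clockwise.
Paint can: 7.87 × 10 = 78.7 N down at 1.66 m → arm 6.33 m, τ = 78.7 × 6.33 = 498.2 N·m clockwise.
Load: 67 × 10 = 670 N down at 0.44 m → arm 7.55 m, τ = 670 × 7.55 = 5058 N·m clockwise.
Net load moment about support A = 6934 N·m clockwise.
Reaction R at support B is upward at 0 m, arm 7.99 m → moment R × 7.99 counterclockwise.
For rotational equilibrium, R × 7.99 = 6934, so R = 868 N.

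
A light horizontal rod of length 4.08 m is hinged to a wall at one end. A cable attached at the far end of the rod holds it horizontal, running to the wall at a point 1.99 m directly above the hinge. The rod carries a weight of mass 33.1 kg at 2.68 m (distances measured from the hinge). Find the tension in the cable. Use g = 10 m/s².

Sum moments about the hinge (the unknown hinge reaction has zero arm there).
Weight: 33.1 × 10 = 331 N down at 2.68 m → arm 2.68 m, τ = 331 × 2.68 = 887.1 N·m clockwise.
Total clockwise load moment = 887.1 N·m.
The cable tension T acts at 4.08 m; only its component perpendicular to the rod, T sinθ, produces torque. sinθ = h/√(h²+d²) = 1.99/√(1.99²+4.08²) = 0.4384.
Balancing moments: T × 4.08 × 0.4384 = 887.1, giving T = 887.1 / 1.789 = 496 N.

T ≈ 496 N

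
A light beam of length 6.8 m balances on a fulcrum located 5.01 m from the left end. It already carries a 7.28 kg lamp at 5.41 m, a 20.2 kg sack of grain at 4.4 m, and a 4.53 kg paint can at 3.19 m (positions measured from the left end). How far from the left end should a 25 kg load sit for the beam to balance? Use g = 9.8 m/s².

About the fulcrum (at 5.01 m from the left end):
Lamp: 7.28 × 9.8 = 71.34 N down at 5.41 m → arm 0.4 m, τ = 71.34 × 0.4 = 28.54 N·m clockwise.
Sack of grain: 20.2 × 9.8 = 198 N down at 4.4 m → arm 0.61 m, τ = 198 × 0.61 = 120.8 N·m counterclockwise.
Paint can: 4.53 × 9.8 = 44.39 N down at 3.19 m → arm 1.82 m, τ = 44.39 × 1.82 = 80.79 N·m counterclockwise.
Net moment of existing loads = 173.1 N·m counterclockwise.
The load weighs 25 × 9.8 = 245 N and must supply an equal clockwise moment, so its lever arm about the fulcrum is 173.1 / 245 = 0.707 m.
That puts it at 5.01 + 0.707 = 5.72 m from the left end.

x ≈ 5.72 m from the left end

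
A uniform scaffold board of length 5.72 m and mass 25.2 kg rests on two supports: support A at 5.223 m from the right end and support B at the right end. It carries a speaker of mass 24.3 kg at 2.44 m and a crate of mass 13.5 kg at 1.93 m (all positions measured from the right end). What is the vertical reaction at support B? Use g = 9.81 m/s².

Take moments about support A.
Beam weight: 25.2 × 9.81 = 247.2 N down at 2.86 m → arm 2.363 m, τ = 247.2 × 2.363 = 584.1 N·m clockwise.
Speaker: 24.3 × 9.81 = 238.4 N down at 2.44 m → arm 2.783 m, τ = 238.4 × 2.783 = 663.5 N·m clockwise.
Crate: 13.5 × 9.81 = 132.4 N down at 1.93 m → arm 3.293 m, τ = 132.4 × 3.293 = 436 N·m clockwise.
Net load moment about support A = 1684 N·m clockwise.
Reaction R at support B is upward at 0 m, arm 5.223 m → moment R × 5.223 counterclockwise.
Στ = 0 ⇒ R × 5.223 = 1684 ⇒ R = 322 N.

R_B ≈ 322 N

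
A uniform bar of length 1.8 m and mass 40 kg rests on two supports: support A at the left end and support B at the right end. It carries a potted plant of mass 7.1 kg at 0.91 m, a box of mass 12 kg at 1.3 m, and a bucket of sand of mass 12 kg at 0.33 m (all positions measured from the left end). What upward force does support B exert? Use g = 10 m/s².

R_B ≈ 345 N

Choose support A as the axis so its reaction then has zero moment arm.
Beam weight: 40 × 10 = 400 N down at 0.9 m → arm 0.9 m, τ = 400 × 0.9 = 360 N·m clockwise.
Potted plant: 7.1 × 10 = 71 N down at 0.91 m → arm 0.91 m, τ = 71 × 0.91 = 64.61 N·m clockwise.
Box: 12 × 10 = 120 N down at 1.3 m → arm 1.3 m, τ = 120 × 1.3 = 156 N·m clockwise.
Bucket of sand: 12 × 10 = 120 N down at 0.33 m → arm 0.33 m, τ = 120 × 0.33 = 39.6 N·m clockwise.
Net load moment about support A = 620.2 N·m clockwise.
Reaction R at support B is upward at 1.8 m, arm 1.8 m → moment R × 1.8 counterclockwise.
For rotational equilibrium, R × 1.8 = 620.2, so R = 345 N.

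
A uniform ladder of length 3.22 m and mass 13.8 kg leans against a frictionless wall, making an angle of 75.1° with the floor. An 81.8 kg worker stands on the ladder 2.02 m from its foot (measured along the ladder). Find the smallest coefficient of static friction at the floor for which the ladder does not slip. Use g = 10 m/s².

Taking torques about the foot of the ladder:
Ladder weight 13.8×10 = 138 N acts at 1.61 m along the ladder; its horizontal arm is 1.61·cos75.1° = 0.414 m → τ = 57.13 N·m clockwise.
Worker: 81.8×10 = 818 N at 2.02 m → arm 0.5194 m → τ = 424.9 N·m clockwise.
Wall normal N acts horizontally at the top; its moment arm is the height L sinθ = 3.22·sin75.1° = 3.112 m, counterclockwise.
Balancing moments: N × 3.112 = 482, giving N = 154.9 N.
ΣFx = 0 ⇒ f = N_wall = 154.9 N. ΣFy = 0 ⇒ N_floor = 956 N.
μ_min = f / N_floor = 154.9 / 956 = 0.162.

μ_min ≈ 0.162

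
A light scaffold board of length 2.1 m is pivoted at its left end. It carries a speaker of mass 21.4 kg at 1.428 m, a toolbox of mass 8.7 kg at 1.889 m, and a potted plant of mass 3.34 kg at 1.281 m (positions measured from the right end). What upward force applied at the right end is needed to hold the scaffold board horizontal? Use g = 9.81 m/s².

F ≈ 88.5 N

Taking torques about the left end:
Speaker: 21.4 × 9.81 = 209.9 N down at 1.428 m → arm 0.672 m, τ = 209.9 × 0.672 = 141.1 N·m clockwise.
Toolbox: 8.7 × 9.81 = 85.35 N down at 1.889 m → arm 0.211 m, τ = 85.35 × 0.211 = 18.01 N·m clockwise.
Potted plant: 3.34 × 9.81 = 32.77 N down at 1.281 m → arm 0.819 m, τ = 32.77 × 0.819 = 26.84 N·m clockwise.
Net moment of the loads = 185.9 N·m clockwise.
The upward force F acts at the right end, arm 2.1 m, giving F × 2.1 counterclockwise.
Setting net torque to zero: F × 2.1 = 185.9 → F = 185.9 / 2.1 = 88.5 N.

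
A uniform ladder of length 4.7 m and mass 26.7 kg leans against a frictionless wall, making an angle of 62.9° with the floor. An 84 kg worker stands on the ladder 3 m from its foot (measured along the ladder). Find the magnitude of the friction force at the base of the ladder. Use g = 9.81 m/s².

f ≈ 336 N

Choose the foot of the ladder as the axis so the floor normal and friction both act there and drop out.
Ladder weight 26.7×9.81 = 261.9 N acts at 2.35 m along the ladder; its horizontal arm is 2.35·cos62.9° = 1.071 m → τ = 280.5 N·m clockwise.
Worker: 84×9.81 = 824 N at 3 m → arm 1.367 m → τ = 1126 N·m clockwise.
Wall normal N acts horizontally at the top; its moment arm is the height L sinθ = 4.7·sin62.9° = 4.184 m, counterclockwise.
For rotational equilibrium, N × 4.184 = 1406, so N = 336 N.
ΣFx = 0: friction at the foot balances the wall's push, so f = N_wall = 336 N.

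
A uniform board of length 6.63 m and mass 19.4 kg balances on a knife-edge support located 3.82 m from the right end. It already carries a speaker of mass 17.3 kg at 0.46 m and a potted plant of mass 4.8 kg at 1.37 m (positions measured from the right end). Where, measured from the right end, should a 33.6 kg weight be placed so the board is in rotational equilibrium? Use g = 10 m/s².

Take moments about the knife-edge support (at 3.82 m from the right end).
Beam weight: 19.4 × 10 = 194 N down at 3.315 m → arm 0.505 m, τ = 194 × 0.505 = 97.97 N·m clockwise.
Speaker: 17.3 × 10 = 173 N down at 0.46 m → arm 3.36 m, τ = 173 × 3.36 = 581.3 N·m clockwise.
Potted plant: 4.8 × 10 = 48 N down at 1.37 m → arm 2.45 m, τ = 48 × 2.45 = 117.6 N·m clockwise.
Net moment of existing loads = 796.9 N·m clockwise.
The weight weighs 33.6 × 10 = 336 N and must supply an equal counterclockwise moment, so its lever arm about the knife-edge support is 796.9 / 336 = 2.37 m.
That puts it at 3.82 + 2.37 = 6.19 m from the right end.

x ≈ 6.19 m from the right end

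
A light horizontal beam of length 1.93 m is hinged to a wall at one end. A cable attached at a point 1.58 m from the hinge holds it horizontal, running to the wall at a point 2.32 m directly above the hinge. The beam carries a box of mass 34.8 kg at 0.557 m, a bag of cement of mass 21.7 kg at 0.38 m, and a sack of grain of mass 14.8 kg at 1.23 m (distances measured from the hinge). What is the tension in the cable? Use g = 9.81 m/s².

T ≈ 344 N

Choose the hinge as the axis so the unknown hinge reaction has zero arm there.
Box: 34.8 × 9.81 = 341.4 N down at 0.557 m → arm 0.557 m, τ = 341.4 × 0.557 = 190.2 N·m clockwise.
Bag of cement: 21.7 × 9.81 = 212.9 N down at 0.38 m → arm 0.38 m, τ = 212.9 × 0.38 = 80.9 N·m clockwise.
Sack of grain: 14.8 × 9.81 = 145.2 N down at 1.23 m → arm 1.23 m, τ = 145.2 × 1.23 = 178.6 N·m clockwise.
Total clockwise load moment = 449.7 N·m.
The cable tension T acts at 1.58 m; only its component perpendicular to the beam, T sinθ, produces torque. sinθ = h/√(h²+d²) = 2.32/√(2.32²+1.58²) = 0.8265.
Setting net torque to zero: T × 1.58 × 0.8265 = 449.7 → T = 449.7 / 1.306 = 344 N.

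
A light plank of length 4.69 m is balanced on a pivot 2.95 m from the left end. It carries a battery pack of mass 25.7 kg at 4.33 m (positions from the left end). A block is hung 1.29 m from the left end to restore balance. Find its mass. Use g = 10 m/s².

m ≈ 21.4 kg

About the pivot (at 2.95 m from the left end):
Battery pack: 25.7 × 10 = 257 N down at 4.33 m → arm 1.38 m, τ = 257 × 1.38 = 354.7 N·m clockwise.
Net moment of known loads = 354.7 N·m clockwise.
An unknown mass m at 1.29 m has arm 1.66 m; its moment is m·g·1.66 counterclockwise.
Στ = 0 ⇒ m × 10 × 1.66 = 354.7 ⇒ m = 354.7 / (10 × 1.66) = 21.4 kg.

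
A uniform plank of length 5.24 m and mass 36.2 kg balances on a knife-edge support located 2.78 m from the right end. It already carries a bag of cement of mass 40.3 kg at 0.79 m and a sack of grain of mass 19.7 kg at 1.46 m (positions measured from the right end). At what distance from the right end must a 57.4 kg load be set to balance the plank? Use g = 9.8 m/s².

About the knife-edge support (at 2.78 m from the right end):
Beam weight: 36.2 × 9.8 = 354.8 N down at 2.62 m → arm 0.16 m, τ = 354.8 × 0.16 = 56.77 N·m clockwise.
Bag of cement: 40.3 × 9.8 = 394.9 N down at 0.79 m → arm 1.99 m, τ = 394.9 × 1.99 = 785.9 N·m clockwise.
Sack of grain: 19.7 × 9.8 = 193.1 N down at 1.46 m → arm 1.32 m, τ = 193.1 × 1.32 = 254.9 N·m clockwise.
Net moment of existing loads = 1098 N·m clockwise.
The load weighs 57.4 × 9.8 = 562.5 N and must supply an equal counterclockwise moment, so its lever arm about the knife-edge support is 1098 / 562.5 = 1.95 m.
That puts it at 2.78 + 1.95 = 4.73 m from the right end.

x ≈ 4.73 m from the right end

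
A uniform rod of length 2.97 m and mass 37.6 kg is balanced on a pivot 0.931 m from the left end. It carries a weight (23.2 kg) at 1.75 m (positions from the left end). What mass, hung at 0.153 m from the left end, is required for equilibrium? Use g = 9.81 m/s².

m ≈ 51.2 kg

Taking torques about the pivot (at 0.931 m from the left end):
Beam weight: 37.6 × 9.81 = 368.9 N down at 1.485 m → arm 0.554 m, τ = 368.9 × 0.554 = 204.4 N·m clockwise.
Weight: 23.2 × 9.81 = 227.6 N down at 1.75 m → arm 0.819 m, τ = 227.6 × 0.819 = 186.4 N·m clockwise.
Net moment of known loads = 390.8 N·m clockwise.
An unknown mass m at 0.153 m has arm 0.778 m; its moment is m·g·0.778 counterclockwise.
Στ = 0 ⇒ m × 9.81 × 0.778 = 390.8 ⇒ m = 390.8 / (9.81 × 0.778) = 51.2 kg.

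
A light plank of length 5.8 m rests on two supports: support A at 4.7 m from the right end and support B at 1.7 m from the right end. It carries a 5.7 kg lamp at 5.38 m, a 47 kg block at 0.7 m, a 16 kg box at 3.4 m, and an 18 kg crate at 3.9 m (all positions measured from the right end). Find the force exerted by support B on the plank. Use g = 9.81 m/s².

R_B ≈ 717 N

Take moments about support A.
Lamp: 5.7 × 9.81 = 55.92 N down at 5.38 m → arm 0.68 m, τ = 55.92 × 0.68 = 38.03 N·m counterclockwise.
Block: 47 × 9.81 = 461.1 N down at 0.7 m → arm 4 m, τ = 461.1 × 4 = 1844 N·m clockwise.
Box: 16 × 9.81 = 157 N down at 3.4 m → arm 1.3 m, τ = 157 × 1.3 = 204.1 N·m clockwise.
Crate: 18 × 9.81 = 176.6 N down at 3.9 m → arm 0.8 m, τ = 176.6 × 0.8 = 141.3 N·m clockwise.
Net load moment about support A = 2151 N·m clockwise.
Reaction R at support B is upward at 1.7 m, arm 3 m → moment R × 3 counterclockwise.
Στ = 0 ⇒ R × 3 = 2151 ⇒ R = 717 N.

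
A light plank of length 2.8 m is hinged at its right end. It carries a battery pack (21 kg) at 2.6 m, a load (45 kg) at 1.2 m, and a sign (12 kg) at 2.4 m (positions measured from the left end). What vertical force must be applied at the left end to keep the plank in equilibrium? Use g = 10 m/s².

F ≈ 289 N

Taking torques about the right end:
Battery pack: 21 × 10 = 210 N down at 2.6 m → arm 0.2 m, τ = 210 × 0.2 = 42 N·m counterclockwise.
Load: 45 × 10 = 450 N down at 1.2 m → arm 1.6 m, τ = 450 × 1.6 = 720 N·m counterclockwise.
Sign: 12 × 10 = 120 N down at 2.4 m → arm 0.4 m, τ = 120 × 0.4 = 48 N·m counterclockwise.
Net moment of the loads = 810 N·m counterclockwise.
The upward force F acts at the left end, arm 2.8 m, giving F × 2.8 clockwise.
Balancing moments: F × 2.8 = 810, giving F = 810 / 2.8 = 289 N.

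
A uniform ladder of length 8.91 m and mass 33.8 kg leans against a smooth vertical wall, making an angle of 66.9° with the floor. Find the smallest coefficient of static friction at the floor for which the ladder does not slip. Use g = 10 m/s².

μ_min ≈ 0.213

Sum moments about the foot of the ladder (the floor normal and friction both act there and drop out).
Ladder weight 33.8×10 = 338 N acts at 4.455 m along the ladder; its horizontal arm is 4.455·cos66.9° = 1.748 m → τ = 590.8 N·m clockwise.
Wall normal N acts horizontally at the top; its moment arm is the height L sinθ = 8.91·sin66.9° = 8.196 m, counterclockwise.
Setting net torque to zero: N × 8.196 = 590.8 → N = 72.08 N.
ΣFx = 0 ⇒ f = N_wall = 72.08 N. ΣFy = 0 ⇒ N_floor = 338 N.
μ_min = f / N_floor = 72.08 / 338 = 0.213.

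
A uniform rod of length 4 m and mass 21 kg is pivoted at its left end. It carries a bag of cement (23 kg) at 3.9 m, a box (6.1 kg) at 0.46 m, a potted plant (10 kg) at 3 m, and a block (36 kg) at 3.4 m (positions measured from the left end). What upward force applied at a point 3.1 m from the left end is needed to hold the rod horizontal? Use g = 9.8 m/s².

Sum moments about the left end (the unknown pivot reaction has zero arm there).
Beam weight: 21 × 9.8 = 205.8 N down at 2 m → arm 2 m, τ = 205.8 × 2 = 411.6 N·m clockwise.
Bag of cement: 23 × 9.8 = 225.4 N down at 3.9 m → arm 3.9 m, τ = 225.4 × 3.9 = 879.1 N·m clockwise.
Box: 6.1 × 9.8 = 59.78 N down at 0.46 m → arm 0.46 m, τ = 59.78 × 0.46 = 27.5 N·m clockwise.
Potted plant: 10 × 9.8 = 98 N down at 3 m → arm 3 m, τ = 98 × 3 = 294 N·m clockwise.
Block: 36 × 9.8 = 352.8 N down at 3.4 m → arm 3.4 m, τ = 352.8 × 3.4 = 1200 N·m clockwise.
Net moment of the loads = 2812 N·m clockwise.
The upward force F acts at a point 3.1 m from the left end, arm 3.1 m, giving F × 3.1 counterclockwise.
Setting net torque to zero: F × 3.1 = 2812 → F = 2812 / 3.1 = 907 N.

F ≈ 907 N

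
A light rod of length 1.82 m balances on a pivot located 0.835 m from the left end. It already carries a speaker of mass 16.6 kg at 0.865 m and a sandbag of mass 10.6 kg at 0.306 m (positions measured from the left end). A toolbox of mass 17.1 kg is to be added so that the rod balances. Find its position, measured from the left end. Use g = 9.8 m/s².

x ≈ 1.13 m from the left end

About the pivot (at 0.835 m from the left end):
Speaker: 16.6 × 9.8 = 162.7 N down at 0.865 m → arm 0.03 m, τ = 162.7 × 0.03 = 4.881 N·m clockwise.
Sandbag: 10.6 × 9.8 = 103.9 N down at 0.306 m → arm 0.529 m, τ = 103.9 × 0.529 = 54.96 N·m counterclockwise.
Net moment of existing loads = 50.08 N·m counterclockwise.
The toolbox weighs 17.1 × 9.8 = 167.6 N and must supply an equal clockwise moment, so its lever arm about the pivot is 50.08 / 167.6 = 0.299 m.
That puts it at 0.835 + 0.299 = 1.13 m from the left end.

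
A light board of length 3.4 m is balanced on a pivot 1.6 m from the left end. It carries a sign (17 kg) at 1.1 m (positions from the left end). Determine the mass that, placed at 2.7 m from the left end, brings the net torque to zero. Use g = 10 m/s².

Take moments about the pivot (at 1.6 m from the left end).
Sign: 17 × 10 = 170 N down at 1.1 m → arm 0.5 m, τ = 170 × 0.5 = 85 N·m counterclockwise.
Net moment of known loads = 85 N·m counterclockwise.
An unknown mass m at 2.7 m has arm 1.1 m; its moment is m·g·1.1 clockwise.
Setting net torque to zero: m × 10 × 1.1 = 85 → m = 85 / (10 × 1.1) = 7.73 kg.

m ≈ 7.73 kg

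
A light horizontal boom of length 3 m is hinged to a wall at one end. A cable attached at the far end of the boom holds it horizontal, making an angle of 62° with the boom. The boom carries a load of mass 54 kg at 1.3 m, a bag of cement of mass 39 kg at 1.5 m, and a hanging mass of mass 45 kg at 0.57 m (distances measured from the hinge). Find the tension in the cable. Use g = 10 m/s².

About the hinge:
Load: 54 × 10 = 540 N down at 1.3 m → arm 1.3 m, τ = 540 × 1.3 = 702 N·m clockwise.
Bag of cement: 39 × 10 = 390 N down at 1.5 m → arm 1.5 m, τ = 390 × 1.5 = 585 N·m clockwise.
Hanging mass: 45 × 10 = 450 N down at 0.57 m → arm 0.57 m, τ = 450 × 0.57 = 256.5 N·m clockwise.
Total clockwise load moment = 1544 N·m.
The cable tension T acts at 3 m; only its component perpendicular to the boom, T sinθ, produces torque. sin 62° = 0.8829.
Setting net torque to zero: T × 3 × 0.8829 = 1544 → T = 1544 / 2.649 = 583 N.

T ≈ 583 N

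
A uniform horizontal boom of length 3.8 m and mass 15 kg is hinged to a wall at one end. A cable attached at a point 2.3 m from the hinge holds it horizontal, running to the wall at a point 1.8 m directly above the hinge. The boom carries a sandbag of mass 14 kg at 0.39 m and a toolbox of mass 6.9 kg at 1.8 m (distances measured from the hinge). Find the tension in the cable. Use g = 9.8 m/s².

Choose the hinge as the axis so the unknown hinge reaction has zero arm there.
Beam weight: 15 × 9.8 = 147 N down at 1.9 m → arm 1.9 m, τ = 147 × 1.9 = 279.3 N·m clockwise.
Sandbag: 14 × 9.8 = 137.2 N down at 0.39 m → arm 0.39 m, τ = 137.2 × 0.39 = 53.51 N·m clockwise.
Toolbox: 6.9 × 9.8 = 67.62 N down at 1.8 m → arm 1.8 m, τ = 67.62 × 1.8 = 121.7 N·m clockwise.
Total clockwise load moment = 454.5 N·m.
The cable tension T acts at 2.3 m; only its component perpendicular to the boom, T sinθ, produces torque. sinθ = h/√(h²+d²) = 1.8/√(1.8²+2.3²) = 0.6163.
Setting net torque to zero: T × 2.3 × 0.6163 = 454.5 → T = 454.5 / 1.417 = 321 N.

T ≈ 321 N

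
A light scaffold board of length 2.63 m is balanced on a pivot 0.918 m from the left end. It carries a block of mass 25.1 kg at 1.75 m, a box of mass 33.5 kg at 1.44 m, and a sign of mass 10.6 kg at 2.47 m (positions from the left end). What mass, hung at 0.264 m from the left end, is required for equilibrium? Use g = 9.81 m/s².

Choose the pivot (at 0.918 m from the left end) as the axis so the support reaction has zero arm there.
Block: 25.1 × 9.81 = 246.2 N down at 1.75 m → arm 0.832 m, τ = 246.2 × 0.832 = 204.8 N·m clockwise.
Box: 33.5 × 9.81 = 328.6 N down at 1.44 m → arm 0.522 m, τ = 328.6 × 0.522 = 171.5 N·m clockwise.
Sign: 10.6 × 9.81 = 104 N down at 2.47 m → arm 1.552 m, τ = 104 × 1.552 = 161.4 N·m clockwise.
Net moment of known loads = 537.7 N·m clockwise.
An unknown mass m at 0.264 m has arm 0.654 m; its moment is m·g·0.654 counterclockwise.
Setting net torque to zero: m × 9.81 × 0.654 = 537.7 → m = 537.7 / (9.81 × 0.654) = 83.8 kg.

m ≈ 83.8 kg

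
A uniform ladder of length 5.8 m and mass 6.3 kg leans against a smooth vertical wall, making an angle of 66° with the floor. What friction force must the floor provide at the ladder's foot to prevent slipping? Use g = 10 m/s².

Choose the foot of the ladder as the axis so the floor normal and friction both act there and drop out.
Ladder weight 6.3×10 = 63 N acts at 2.9 m along the ladder; its horizontal arm is 2.9·cos66° = 1.18 m → τ = 74.34 N·m clockwise.
Wall normal N acts horizontally at the top; its moment arm is the height L sinθ = 5.8·sin66° = 5.299 m, counterclockwise.
Balancing moments: N × 5.299 = 74.34, giving N = 14 N.
ΣFx = 0: friction at the foot balances the wall's push, so f = N_wall = 14 N.

f ≈ 14 N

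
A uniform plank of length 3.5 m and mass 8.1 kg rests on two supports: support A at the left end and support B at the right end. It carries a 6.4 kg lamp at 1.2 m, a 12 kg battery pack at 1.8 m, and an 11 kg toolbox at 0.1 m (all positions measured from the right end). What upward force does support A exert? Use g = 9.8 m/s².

R_A ≈ 125 N

Taking torques about support B:
Beam weight: 8.1 × 9.8 = 79.38 N down at 1.75 m → arm 1.75 m, τ = 79.38 × 1.75 = 138.9 N·m counterclockwise.
Lamp: 6.4 × 9.8 = 62.72 N down at 1.2 m → arm 1.2 m, τ = 62.72 × 1.2 = 75.26 N·m counterclockwise.
Battery pack: 12 × 9.8 = 117.6 N down at 1.8 m → arm 1.8 m, τ = 117.6 × 1.8 = 211.7 N·m counterclockwise.
Toolbox: 11 × 9.8 = 107.8 N down at 0.1 m → arm 0.1 m, τ = 107.8 × 0.1 = 10.78 N·m counterclockwise.
Net load moment about support B = 436.6 N·m counterclockwise.
Reaction R at support A is upward at 3.5 m, arm 3.5 m → moment R × 3.5 clockwise.
Balancing moments: R × 3.5 = 436.6, giving R = 125 N.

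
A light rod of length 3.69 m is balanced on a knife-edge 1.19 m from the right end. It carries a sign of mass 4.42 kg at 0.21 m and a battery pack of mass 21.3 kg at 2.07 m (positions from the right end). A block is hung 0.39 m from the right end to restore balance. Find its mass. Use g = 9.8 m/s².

m ≈ 18 kg

Take moments about the knife-edge (at 1.19 m from the right end).
Sign: 4.42 × 9.8 = 43.32 N down at 0.21 m → arm 0.98 m, τ = 43.32 × 0.98 = 42.45 N·m clockwise.
Battery pack: 21.3 × 9.8 = 208.7 N down at 2.07 m → arm 0.88 m, τ = 208.7 × 0.88 = 183.7 N·m counterclockwise.
Net moment of known loads = 141.2 N·m counterclockwise.
An unknown mass m at 0.39 m has arm 0.8 m; its moment is m·g·0.8 clockwise.
For rotational equilibrium, m × 9.8 × 0.8 = 141.2, so m = 141.2 / (9.8 × 0.8) = 18 kg.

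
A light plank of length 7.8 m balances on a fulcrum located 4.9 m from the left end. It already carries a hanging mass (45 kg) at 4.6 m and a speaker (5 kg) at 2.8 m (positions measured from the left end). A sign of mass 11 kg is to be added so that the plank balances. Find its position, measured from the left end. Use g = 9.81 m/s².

x ≈ 7.08 m from the left end

Take moments about the fulcrum (at 4.9 m from the left end).
Hanging mass: 45 × 9.81 = 441.5 N down at 4.6 m → arm 0.3 m, τ = 441.5 × 0.3 = 132.4 N·m counterclockwise.
Speaker: 5 × 9.81 = 49.05 N down at 2.8 m → arm 2.1 m, τ = 49.05 × 2.1 = 103 N·m counterclockwise.
Net moment of existing loads = 235.4 N·m counterclockwise.
The sign weighs 11 × 9.81 = 107.9 N and must supply an equal clockwise moment, so its lever arm about the fulcrum is 235.4 / 107.9 = 2.18 m.
That puts it at 4.9 + 2.18 = 7.08 m from the left end.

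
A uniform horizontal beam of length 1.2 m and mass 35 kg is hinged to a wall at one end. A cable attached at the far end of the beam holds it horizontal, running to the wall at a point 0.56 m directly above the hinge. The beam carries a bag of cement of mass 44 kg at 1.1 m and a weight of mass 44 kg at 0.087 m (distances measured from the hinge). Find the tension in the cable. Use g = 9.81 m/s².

T ≈ 1420 N

Taking torques about the hinge:
Beam weight: 35 × 9.81 = 343.4 N down at 0.6 m → arm 0.6 m, τ = 343.4 × 0.6 = 206 N·m clockwise.
Bag of cement: 44 × 9.81 = 431.6 N down at 1.1 m → arm 1.1 m, τ = 431.6 × 1.1 = 474.8 N·m clockwise.
Weight: 44 × 9.81 = 431.6 N down at 0.087 m → arm 0.087 m, τ = 431.6 × 0.087 = 37.55 N·m clockwise.
Total clockwise load moment = 718.3 N·m.
The cable tension T acts at 1.2 m; only its component perpendicular to the beam, T sinθ, produces torque. sinθ = h/√(h²+d²) = 0.56/√(0.56²+1.2²) = 0.4229.
Balancing moments: T × 1.2 × 0.4229 = 718.3, giving T = 718.3 / 0.5075 = 1420 N.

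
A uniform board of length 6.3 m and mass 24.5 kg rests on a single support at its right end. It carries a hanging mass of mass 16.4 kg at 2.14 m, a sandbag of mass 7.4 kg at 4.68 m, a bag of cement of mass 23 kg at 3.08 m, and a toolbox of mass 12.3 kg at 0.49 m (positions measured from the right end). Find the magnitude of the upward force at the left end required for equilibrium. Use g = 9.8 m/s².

F ≈ 348 N

About the right end:
Beam weight: 24.5 × 9.8 = 240.1 N down at 3.15 m → arm 3.15 m, τ = 240.1 × 3.15 = 756.3 N·m counterclockwise.
Hanging mass: 16.4 × 9.8 = 160.7 N down at 2.14 m → arm 2.14 m, τ = 160.7 × 2.14 = 343.9 N·m counterclockwise.
Sandbag: 7.4 × 9.8 = 72.52 N down at 4.68 m → arm 4.68 m, τ = 72.52 × 4.68 = 339.4 N·m counterclockwise.
Bag of cement: 23 × 9.8 = 225.4 N down at 3.08 m → arm 3.08 m, τ = 225.4 × 3.08 = 694.2 N·m counterclockwise.
Toolbox: 12.3 × 9.8 = 120.5 N down at 0.49 m → arm 0.49 m, τ = 120.5 × 0.49 = 59.05 N·m counterclockwise.
Net moment of the loads = 2193 N·m counterclockwise.
The upward force F acts at the left end, arm 6.3 m, giving F × 6.3 clockwise.
Setting net torque to zero: F × 6.3 = 2193 → F = 2193 / 6.3 = 348 N.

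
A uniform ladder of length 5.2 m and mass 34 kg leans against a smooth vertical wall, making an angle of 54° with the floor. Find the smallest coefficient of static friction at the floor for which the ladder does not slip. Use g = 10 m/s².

Take moments about the foot of the ladder.
Ladder weight 34×10 = 340 N acts at 2.6 m along the ladder; its horizontal arm is 2.6·cos54° = 1.528 m → τ = 519.5 N·m clockwise.
Wall normal N acts horizontally at the top; its moment arm is the height L sinθ = 5.2·sin54° = 4.207 m, counterclockwise.
Balancing moments: N × 4.207 = 519.5, giving N = 123.5 N.
ΣFx = 0 ⇒ f = N_wall = 123.5 N. ΣFy = 0 ⇒ N_floor = 340 N.
μ_min = f / N_floor = 123.5 / 340 = 0.363.

μ_min ≈ 0.363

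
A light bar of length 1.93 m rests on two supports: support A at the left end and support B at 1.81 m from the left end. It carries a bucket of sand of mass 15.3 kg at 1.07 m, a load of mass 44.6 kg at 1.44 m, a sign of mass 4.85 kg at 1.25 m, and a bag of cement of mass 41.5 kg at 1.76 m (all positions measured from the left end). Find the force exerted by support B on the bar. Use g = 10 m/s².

R_B ≈ 882 N

Choose support A as the axis so its reaction then has zero moment arm.
Bucket of sand: 15.3 × 10 = 153 N down at 1.07 m → arm 1.07 m, τ = 153 × 1.07 = 163.7 N·m clockwise.
Load: 44.6 × 10 = 446 N down at 1.44 m → arm 1.44 m, τ = 446 × 1.44 = 642.2 N·m clockwise.
Sign: 4.85 × 10 = 48.5 N down at 1.25 m → arm 1.25 m, τ = 48.5 × 1.25 = 60.62 N·m clockwise.
Bag of cement: 41.5 × 10 = 415 N down at 1.76 m → arm 1.76 m, τ = 415 × 1.76 = 730.4 N·m clockwise.
Net load moment about support A = 1597 N·m clockwise.
Reaction R at support B is upward at 1.81 m, arm 1.81 m → moment R × 1.81 counterclockwise.
Στ = 0 ⇒ R × 1.81 = 1597 ⇒ R = 882 N.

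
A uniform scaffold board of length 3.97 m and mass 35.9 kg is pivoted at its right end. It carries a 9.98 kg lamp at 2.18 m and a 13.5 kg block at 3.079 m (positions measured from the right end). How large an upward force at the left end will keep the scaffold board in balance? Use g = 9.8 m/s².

F ≈ 332 N

About the right end:
Beam weight: 35.9 × 9.8 = 351.8 N down at 1.985 m → arm 1.985 m, τ = 351.8 × 1.985 = 698.3 N·m counterclockwise.
Lamp: 9.98 × 9.8 = 97.8 N down at 2.18 m → arm 2.18 m, τ = 97.8 × 2.18 = 213.2 N·m counterclockwise.
Block: 13.5 × 9.8 = 132.3 N down at 3.079 m → arm 3.079 m, τ = 132.3 × 3.079 = 407.4 N·m counterclockwise.
Net moment of the loads = 1319 N·m counterclockwise.
The upward force F acts at the left end, arm 3.97 m, giving F × 3.97 clockwise.
Balancing moments: F × 3.97 = 1319, giving F = 1319 / 3.97 = 332 N.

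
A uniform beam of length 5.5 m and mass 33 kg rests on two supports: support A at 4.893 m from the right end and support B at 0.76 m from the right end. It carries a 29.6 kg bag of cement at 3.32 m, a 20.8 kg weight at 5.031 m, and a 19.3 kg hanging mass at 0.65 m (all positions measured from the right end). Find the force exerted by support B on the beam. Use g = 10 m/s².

Take moments about support A.
Beam weight: 33 × 10 = 330 N down at 2.75 m → arm 2.143 m, τ = 330 × 2.143 = 707.2 N·m clockwise.
Bag of cement: 29.6 × 10 = 296 N down at 3.32 m → arm 1.573 m, τ = 296 × 1.573 = 465.6 N·m clockwise.
Weight: 20.8 × 10 = 208 N down at 5.031 m → arm 0.138 m, τ = 208 × 0.138 = 28.7 N·m counterclockwise.
Hanging mass: 19.3 × 10 = 193 N down at 0.65 m → arm 4.243 m, τ = 193 × 4.243 = 818.9 N·m clockwise.
Net load moment about support A = 1963 N·m clockwise.
Reaction R at support B is upward at 0.76 m, arm 4.133 m → moment R × 4.133 counterclockwise.
Setting net torque to zero: R × 4.133 = 1963 → R = 475 N.

R_B ≈ 475 N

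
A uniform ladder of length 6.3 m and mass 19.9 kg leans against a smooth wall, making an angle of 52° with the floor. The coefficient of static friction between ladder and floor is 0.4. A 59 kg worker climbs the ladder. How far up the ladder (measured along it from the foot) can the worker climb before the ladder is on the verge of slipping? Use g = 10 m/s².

Taking torques about the foot of the ladder:
Ladder weight 19.9×10 = 199 N acts at 3.15 m along the ladder; its horizontal arm is 3.15·cos52° = 1.939 m → τ = 385.9 N·m clockwise.
Worker weight 59×10 = 590 N at distance d → arm d·cos52° → τ = 590·d·0.6157 clockwise.
Wall normal N at the top has arm L sinθ = 4.964 m counterclockwise, so Στ = 0 gives N·4.964 = 385.9 + 363.3·d.
ΣFy = 0 ⇒ N_floor = 789 N, so the maximum friction is μ_s·N_floor = 0.4×789 = 315.6 N. ΣFx = 0 ⇒ N_wall = f, so at the slipping point N = 315.6 N.
Substituting: 315.6×4.964 = 385.9 + 363.3·d ⇒ d = (1567 − 385.9) / 363.3 = 3.25 m.

d ≈ 3.25 m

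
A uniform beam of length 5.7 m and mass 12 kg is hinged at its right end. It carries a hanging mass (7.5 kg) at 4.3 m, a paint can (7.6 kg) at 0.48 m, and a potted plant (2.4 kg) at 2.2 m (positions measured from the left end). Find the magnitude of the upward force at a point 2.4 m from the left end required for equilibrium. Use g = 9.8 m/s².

F ≈ 276 N

Sum moments about the right end (the unknown pivot reaction has zero arm there).
Beam weight: 12 × 9.8 = 117.6 N down at 2.85 m → arm 2.85 m, τ = 117.6 × 2.85 = 335.2 N·m counterclockwise.
Hanging mass: 7.5 × 9.8 = 73.5 N down at 4.3 m → arm 1.4 m, τ = 73.5 × 1.4 = 102.9 N·m counterclockwise.
Paint can: 7.6 × 9.8 = 74.48 N down at 0.48 m → arm 5.22 m, τ = 74.48 × 5.22 = 388.8 N·m counterclockwise.
Potted plant: 2.4 × 9.8 = 23.52 N down at 2.2 m → arm 3.5 m, τ = 23.52 × 3.5 = 82.32 N·m counterclockwise.
Net moment of the loads = 909.2 N·m counterclockwise.
The upward force F acts at a point 2.4 m from the left end, arm 3.3 m, giving F × 3.3 clockwise.
For rotational equilibrium, F × 3.3 = 909.2, so F = 909.2 / 3.3 = 276 N.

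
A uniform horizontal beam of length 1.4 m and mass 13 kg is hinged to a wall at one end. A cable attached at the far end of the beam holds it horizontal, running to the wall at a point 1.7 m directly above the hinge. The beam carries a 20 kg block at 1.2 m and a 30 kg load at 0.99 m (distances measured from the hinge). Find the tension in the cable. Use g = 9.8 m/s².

T ≈ 569 N

Choose the hinge as the axis so the unknown hinge reaction has zero arm there.
Beam weight: 13 × 9.8 = 127.4 N down at 0.7 m → arm 0.7 m, τ = 127.4 × 0.7 = 89.18 N·m clockwise.
Block: 20 × 9.8 = 196 N down at 1.2 m → arm 1.2 m, τ = 196 × 1.2 = 235.2 N·m clockwise.
Load: 30 × 9.8 = 294 N down at 0.99 m → arm 0.99 m, τ = 294 × 0.99 = 291.1 N·m clockwise.
Total clockwise load moment = 615.5 N·m.
The cable tension T acts at 1.4 m; only its component perpendicular to the beam, T sinθ, produces torque. sinθ = h/√(h²+d²) = 1.7/√(1.7²+1.4²) = 0.7719.
For rotational equilibrium, T × 1.4 × 0.7719 = 615.5, so T = 615.5 / 1.081 = 569 N.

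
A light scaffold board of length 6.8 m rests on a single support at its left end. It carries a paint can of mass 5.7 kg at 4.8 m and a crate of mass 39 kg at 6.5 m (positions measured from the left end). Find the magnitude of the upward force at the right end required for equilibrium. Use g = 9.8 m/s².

F ≈ 405 N

Taking torques about the left end:
Paint can: 5.7 × 9.8 = 55.86 N down at 4.8 m → arm 4.8 m, τ = 55.86 × 4.8 = 268.1 N·m clockwise.
Crate: 39 × 9.8 = 382.2 N down at 6.5 m → arm 6.5 m, τ = 382.2 × 6.5 = 2484 N·m clockwise.
Net moment of the loads = 2752 N·m clockwise.
The upward force F acts at the right end, arm 6.8 m, giving F × 6.8 counterclockwise.
Setting net torque to zero: F × 6.8 = 2752 → F = 2752 / 6.8 = 405 N.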